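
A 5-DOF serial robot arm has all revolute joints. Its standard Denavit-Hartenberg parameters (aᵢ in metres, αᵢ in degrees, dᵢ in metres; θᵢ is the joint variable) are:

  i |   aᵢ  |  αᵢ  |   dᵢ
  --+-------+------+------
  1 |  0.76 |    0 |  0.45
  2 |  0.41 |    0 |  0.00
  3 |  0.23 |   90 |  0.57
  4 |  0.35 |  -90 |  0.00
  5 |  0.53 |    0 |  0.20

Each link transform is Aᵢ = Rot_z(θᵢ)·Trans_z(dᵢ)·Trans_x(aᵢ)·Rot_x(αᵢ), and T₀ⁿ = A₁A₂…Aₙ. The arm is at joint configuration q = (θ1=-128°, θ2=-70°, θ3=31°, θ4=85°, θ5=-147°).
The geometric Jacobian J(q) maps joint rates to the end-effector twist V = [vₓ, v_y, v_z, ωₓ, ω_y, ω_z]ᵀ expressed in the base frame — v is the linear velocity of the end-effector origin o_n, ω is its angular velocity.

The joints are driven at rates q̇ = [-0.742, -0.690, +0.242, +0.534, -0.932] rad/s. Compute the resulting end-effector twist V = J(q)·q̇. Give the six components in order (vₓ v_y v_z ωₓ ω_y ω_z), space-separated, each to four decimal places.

0.1419 0.6014 -0.3788 -1.0248 0.3115 -1.2712

o_n = [-0.9447, -0.1960, 0.9433]
J₁: ẑ×o_n = [0.1960, -0.9447, 0.0000], ω = ẑ
J2: z=[0.0000, 0.0000, 1.0000] o=[-0.4679, -0.5989, 0.4500] → [-0.4029, -0.4768, 0.0000, 0.0000, 0.0000, 1.0000]
J3: z=[0.0000, 0.0000, 1.0000] o=[-0.8578, -0.4722, 0.4500] → [-0.2762, -0.0869, 0.0000, 0.0000, 0.0000, 1.0000]
J4: z=[-0.2250, 0.9744, 0.0000] o=[-1.0819, -0.5239, 1.0200] → [-0.0747, -0.0173, -0.2075, -0.2250, 0.9744, 0.0000]
J5: z=[0.9707, 0.2241, 0.0872] o=[-1.1117, -0.5308, 1.3687] → [-0.1245, 0.4274, 0.2876, 0.9707, 0.2241, 0.0872]
V = J·q̇ = [0.1419, 0.6014, -0.3788, -1.0248, 0.3115, -1.2712]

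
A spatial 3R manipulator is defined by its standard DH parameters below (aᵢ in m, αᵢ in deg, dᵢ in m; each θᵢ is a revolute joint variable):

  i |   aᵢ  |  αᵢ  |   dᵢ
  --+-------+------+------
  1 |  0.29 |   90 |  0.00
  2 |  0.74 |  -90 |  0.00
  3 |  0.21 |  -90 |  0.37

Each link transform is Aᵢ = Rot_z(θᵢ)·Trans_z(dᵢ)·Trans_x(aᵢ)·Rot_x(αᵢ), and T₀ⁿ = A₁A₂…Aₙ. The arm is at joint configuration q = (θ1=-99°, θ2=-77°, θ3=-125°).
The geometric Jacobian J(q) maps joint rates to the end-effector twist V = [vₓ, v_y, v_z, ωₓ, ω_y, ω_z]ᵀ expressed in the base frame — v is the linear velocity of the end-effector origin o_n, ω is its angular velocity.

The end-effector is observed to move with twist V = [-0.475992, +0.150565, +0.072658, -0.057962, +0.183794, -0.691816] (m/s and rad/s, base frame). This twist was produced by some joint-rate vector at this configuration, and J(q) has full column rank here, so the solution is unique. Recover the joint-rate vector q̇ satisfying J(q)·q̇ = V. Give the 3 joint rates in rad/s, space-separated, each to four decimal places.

-0.6520 0.0860 -0.1770

o_n = [-0.2935, -0.7533, -0.5204]
J₁: ẑ×o_n = [0.7533, -0.2935, 0.0000], ω = ẑ
J2: z=[-0.9877, 0.1564, 0.0000] o=[-0.0454, -0.2864, 0.0000] → [-0.0814, -0.5140, 0.4999, -0.9877, 0.1564, 0.0000]
J3: z=[-0.1524, -0.9624, 0.2250] o=[-0.0714, -0.4508, -0.7210] → [-0.1250, -0.0194, -0.1676, -0.1524, -0.9624, 0.2250]
q̇ = J⁺·V = [-0.6520, 0.0860, -0.1770]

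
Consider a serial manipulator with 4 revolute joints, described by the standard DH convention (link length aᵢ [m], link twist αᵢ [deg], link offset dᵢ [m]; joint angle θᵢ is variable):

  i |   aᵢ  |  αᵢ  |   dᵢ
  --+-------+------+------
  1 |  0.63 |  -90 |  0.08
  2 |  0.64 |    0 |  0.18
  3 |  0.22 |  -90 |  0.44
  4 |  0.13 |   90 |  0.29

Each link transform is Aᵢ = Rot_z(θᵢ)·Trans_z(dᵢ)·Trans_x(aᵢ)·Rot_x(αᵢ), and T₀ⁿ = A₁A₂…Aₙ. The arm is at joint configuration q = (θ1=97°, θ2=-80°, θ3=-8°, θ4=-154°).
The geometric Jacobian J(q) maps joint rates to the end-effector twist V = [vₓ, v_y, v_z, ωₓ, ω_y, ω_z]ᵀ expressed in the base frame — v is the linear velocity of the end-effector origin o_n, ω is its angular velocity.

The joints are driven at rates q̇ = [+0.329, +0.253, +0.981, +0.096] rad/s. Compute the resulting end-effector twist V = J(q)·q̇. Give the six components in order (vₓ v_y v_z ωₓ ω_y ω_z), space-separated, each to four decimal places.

o_n = [-0.7980, 0.9443, 0.8033]
J₁: ẑ×o_n = [-0.9443, -0.7980, 0.0000], ω = ẑ
J2: z=[-0.9925, -0.1219, 0.0000] o=[-0.0768, 0.6253, 0.0800] → [-0.0881, 0.7179, -0.4046, -0.9925, -0.1219, 0.0000]
J3: z=[-0.9925, -0.1219, 0.0000] o=[-0.2690, 0.7137, 0.7103] → [-0.0113, 0.0923, -0.2934, -0.9925, -0.1219, 0.0000]
J4: z=[-0.1218, 0.9919, -0.0349] o=[-0.7066, 0.6677, 0.9301] → [-0.1162, -0.0123, 0.0570, -0.1218, 0.9919, -0.0349]
V = J·q̇ = [-0.3553, 0.0084, -0.3847, -1.2365, -0.0552, 0.3256]

-0.3553 0.0084 -0.3847 -1.2365 -0.0552 0.3256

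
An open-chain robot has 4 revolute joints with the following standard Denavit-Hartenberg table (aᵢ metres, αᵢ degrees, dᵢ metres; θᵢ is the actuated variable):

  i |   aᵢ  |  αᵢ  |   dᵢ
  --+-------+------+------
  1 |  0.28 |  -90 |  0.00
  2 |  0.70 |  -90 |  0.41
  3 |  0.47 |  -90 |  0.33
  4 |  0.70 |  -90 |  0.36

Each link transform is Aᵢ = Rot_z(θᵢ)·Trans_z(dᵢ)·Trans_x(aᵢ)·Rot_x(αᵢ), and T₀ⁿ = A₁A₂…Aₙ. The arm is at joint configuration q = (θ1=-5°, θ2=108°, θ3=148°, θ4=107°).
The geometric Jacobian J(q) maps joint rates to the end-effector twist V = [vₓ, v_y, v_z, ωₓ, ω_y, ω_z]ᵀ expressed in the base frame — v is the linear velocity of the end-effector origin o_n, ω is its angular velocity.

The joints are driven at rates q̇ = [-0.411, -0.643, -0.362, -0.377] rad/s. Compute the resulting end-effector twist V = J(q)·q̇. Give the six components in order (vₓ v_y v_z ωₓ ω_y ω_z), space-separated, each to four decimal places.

o_n = [0.5631, 0.5276, -0.3752]
J₁: ẑ×o_n = [-0.5276, 0.5631, 0.0000], ω = ẑ
J2: z=[0.0872, 0.9962, 0.0000] o=[0.2789, -0.0244, 0.0000] → [-0.3738, 0.0327, -0.2350, 0.0872, 0.9962, 0.0000]
J3: z=[-0.9474, 0.0829, 0.3090] o=[0.0992, 0.4029, -0.6657] → [-0.0145, 0.4186, -0.1566, -0.9474, 0.0829, 0.3090]
J4: z=[0.2370, 0.8305, 0.5040] o=[-0.1125, 0.1714, -0.1847] → [-0.3377, 0.3856, -0.4767, 0.2370, 0.8305, 0.5040]
V = J·q̇ = [0.5897, -0.5494, 0.3875, 0.1976, -0.9837, -0.7129]

0.5897 -0.5494 0.3875 0.1976 -0.9837 -0.7129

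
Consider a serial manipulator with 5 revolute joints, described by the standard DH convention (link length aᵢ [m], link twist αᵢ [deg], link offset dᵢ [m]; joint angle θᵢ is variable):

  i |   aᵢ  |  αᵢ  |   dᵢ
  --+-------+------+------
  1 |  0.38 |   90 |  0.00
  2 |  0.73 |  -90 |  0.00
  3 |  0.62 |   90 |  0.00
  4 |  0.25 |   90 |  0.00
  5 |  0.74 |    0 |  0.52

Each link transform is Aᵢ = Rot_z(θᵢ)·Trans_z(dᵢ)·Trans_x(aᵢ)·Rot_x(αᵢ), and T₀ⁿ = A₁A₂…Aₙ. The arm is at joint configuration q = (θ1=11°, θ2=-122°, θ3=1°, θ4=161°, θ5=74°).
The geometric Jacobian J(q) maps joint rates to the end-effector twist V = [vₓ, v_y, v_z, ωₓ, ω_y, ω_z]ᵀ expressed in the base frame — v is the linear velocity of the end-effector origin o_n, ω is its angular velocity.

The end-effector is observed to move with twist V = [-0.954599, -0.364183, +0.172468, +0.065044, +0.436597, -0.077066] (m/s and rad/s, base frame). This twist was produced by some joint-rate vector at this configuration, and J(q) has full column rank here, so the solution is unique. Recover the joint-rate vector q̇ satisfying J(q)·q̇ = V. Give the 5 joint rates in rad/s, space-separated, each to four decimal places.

0.3000 -0.7810 -0.3590 0.3690 0.7230

o_n = [0.4664, -0.6275, -1.2738]
J₁: ẑ×o_n = [0.6275, 0.4664, -0.0000], ω = ẑ
J2: z=[0.1908, -0.9816, 0.0000] o=[0.3730, 0.0725, 0.0000] → [1.2504, 0.2430, -0.0419, 0.1908, -0.9816, 0.0000]
J3: z=[0.8325, 0.1618, -0.5299] o=[-0.0067, -0.0013, -0.6191] → [-0.4378, 0.2943, -0.5978, 0.8325, 0.1618, -0.5299]
J4: z=[0.1817, -0.9832, -0.0148] o=[-0.3312, -0.0534, -1.1448] → [0.1183, 0.0116, 0.6800, 0.1817, -0.9832, -0.0148]
J5: z=[0.6167, 0.1257, -0.7771] o=[-0.1398, -0.0203, -0.9875] → [-0.5078, -0.2945, -0.4506, 0.6167, 0.1257, -0.7771]
q̇ = J⁺·V = [0.3000, -0.7810, -0.3590, 0.3690, 0.7230]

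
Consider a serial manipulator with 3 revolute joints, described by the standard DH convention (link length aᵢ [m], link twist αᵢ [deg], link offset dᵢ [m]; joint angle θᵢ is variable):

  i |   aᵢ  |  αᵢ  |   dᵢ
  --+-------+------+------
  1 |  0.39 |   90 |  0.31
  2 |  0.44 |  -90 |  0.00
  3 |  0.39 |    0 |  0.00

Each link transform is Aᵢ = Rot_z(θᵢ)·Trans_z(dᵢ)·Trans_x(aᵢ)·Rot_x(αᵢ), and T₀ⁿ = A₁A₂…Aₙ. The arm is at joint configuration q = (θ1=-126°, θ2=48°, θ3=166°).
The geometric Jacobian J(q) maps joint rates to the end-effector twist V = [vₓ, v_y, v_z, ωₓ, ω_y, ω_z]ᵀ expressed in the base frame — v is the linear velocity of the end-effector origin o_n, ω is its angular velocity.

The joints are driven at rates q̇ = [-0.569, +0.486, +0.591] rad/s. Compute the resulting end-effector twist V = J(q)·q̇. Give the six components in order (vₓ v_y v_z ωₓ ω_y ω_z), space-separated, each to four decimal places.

-0.3760 0.2804 -0.0214 -0.1350 0.6410 -0.1735

o_n = [-0.1771, -0.4043, 0.3558]
J₁: ẑ×o_n = [0.4043, -0.1771, 0.0000], ω = ẑ
J2: z=[-0.8090, 0.5878, 0.0000] o=[-0.2292, -0.3155, 0.3100] → [0.0269, 0.0370, 0.0412, -0.8090, 0.5878, 0.0000]
J3: z=[0.4368, 0.6012, 0.6691] o=[-0.4023, -0.5537, 0.6370] → [-0.2690, 0.2735, -0.0701, 0.4368, 0.6012, 0.6691]
V = J·q̇ = [-0.3760, 0.2804, -0.0214, -0.1350, 0.6410, -0.1735]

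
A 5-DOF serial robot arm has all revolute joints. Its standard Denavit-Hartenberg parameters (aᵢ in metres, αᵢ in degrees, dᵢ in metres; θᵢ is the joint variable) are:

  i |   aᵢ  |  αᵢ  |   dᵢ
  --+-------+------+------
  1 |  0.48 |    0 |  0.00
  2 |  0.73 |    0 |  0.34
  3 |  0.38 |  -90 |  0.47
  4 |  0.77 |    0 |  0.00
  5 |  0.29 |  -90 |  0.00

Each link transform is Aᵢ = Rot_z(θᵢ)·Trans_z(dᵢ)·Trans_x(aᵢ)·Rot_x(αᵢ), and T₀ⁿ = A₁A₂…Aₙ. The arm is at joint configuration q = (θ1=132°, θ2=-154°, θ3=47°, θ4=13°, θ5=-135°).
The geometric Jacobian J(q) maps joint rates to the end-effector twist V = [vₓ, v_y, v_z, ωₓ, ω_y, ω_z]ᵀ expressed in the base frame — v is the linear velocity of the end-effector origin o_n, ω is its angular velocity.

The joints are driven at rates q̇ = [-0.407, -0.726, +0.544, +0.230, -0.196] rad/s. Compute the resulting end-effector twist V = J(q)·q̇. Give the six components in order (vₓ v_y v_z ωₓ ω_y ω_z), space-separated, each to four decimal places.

0.0499 -1.1708 -0.1673 -0.0144 0.0308 -0.5890

o_n = [1.2408, 0.4960, 0.8827]
J₁: ẑ×o_n = [-0.4960, 1.2408, 0.0000], ω = ẑ
J2: z=[0.0000, 0.0000, 1.0000] o=[-0.3212, 0.3567, 0.0000] → [-0.1393, 1.5619, 0.0000, 0.0000, 0.0000, 1.0000]
J3: z=[0.0000, 0.0000, 1.0000] o=[0.3557, 0.0832, 0.3400] → [-0.4127, 0.8851, 0.0000, 0.0000, 0.0000, 1.0000]
J4: z=[-0.4226, 0.9063, 0.0000] o=[0.7001, 0.2438, 0.8100] → [0.0659, 0.0307, -0.5966, -0.4226, 0.9063, 0.0000]
J5: z=[-0.4226, 0.9063, 0.0000] o=[1.3800, 0.5609, 0.6368] → [0.2229, 0.1039, 0.1537, -0.4226, 0.9063, 0.0000]
V = J·q̇ = [0.0499, -1.1708, -0.1673, -0.0144, 0.0308, -0.5890]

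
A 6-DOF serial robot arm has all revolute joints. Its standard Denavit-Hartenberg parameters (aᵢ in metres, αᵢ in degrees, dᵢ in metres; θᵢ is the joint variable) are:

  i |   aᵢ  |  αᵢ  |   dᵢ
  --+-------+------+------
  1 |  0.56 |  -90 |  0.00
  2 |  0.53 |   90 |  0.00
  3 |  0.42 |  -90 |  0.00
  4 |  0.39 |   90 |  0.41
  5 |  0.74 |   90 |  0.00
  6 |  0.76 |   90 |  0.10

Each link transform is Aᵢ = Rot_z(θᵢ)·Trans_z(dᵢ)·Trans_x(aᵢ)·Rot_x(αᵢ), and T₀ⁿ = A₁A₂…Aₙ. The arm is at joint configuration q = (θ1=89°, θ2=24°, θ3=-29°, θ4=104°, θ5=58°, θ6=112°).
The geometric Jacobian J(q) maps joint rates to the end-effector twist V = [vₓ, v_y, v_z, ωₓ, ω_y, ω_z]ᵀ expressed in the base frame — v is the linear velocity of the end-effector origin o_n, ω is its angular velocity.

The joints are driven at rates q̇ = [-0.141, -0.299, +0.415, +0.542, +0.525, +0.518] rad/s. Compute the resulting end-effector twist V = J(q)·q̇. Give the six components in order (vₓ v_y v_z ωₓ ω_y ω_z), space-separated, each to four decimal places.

o_n = [-0.1680, 1.7680, -1.4836]
J₁: ẑ×o_n = [-1.7680, -0.1680, 0.0000], ω = ẑ
J2: z=[-0.9998, 0.0175, 0.0000] o=[0.0098, 0.5599, 0.0000] → [-0.0259, -1.4834, -1.2048, -0.9998, 0.0175, 0.0000]
J3: z=[0.0071, 0.4067, 0.9135] o=[0.0182, 1.0440, -0.2156] → [-1.1771, -0.1611, 0.0809, 0.0071, 0.4067, 0.9135]
J4: z=[-0.8668, 0.4581, -0.1972] o=[0.2277, 1.3760, -0.3650] → [-0.4351, -0.8915, -0.1585, -0.8668, 0.4581, -0.1972]
J5: z=[0.4822, 0.6686, -0.5662] o=[-0.1774, 1.3353, -0.7580] → [-0.2401, 0.3445, 0.2023, 0.4822, 0.6686, -0.5662]
J6: z=[0.3512, -0.7396, -0.5742] o=[-0.7714, 1.3931, -1.1956] → [0.4283, -0.2453, 0.5779, 0.3512, -0.7396, -0.5742]
V = J·q̇ = [-0.3715, -0.0291, 0.7134, 0.2671, 0.3797, -0.4635]

-0.3715 -0.0291 0.7134 0.2671 0.3797 -0.4635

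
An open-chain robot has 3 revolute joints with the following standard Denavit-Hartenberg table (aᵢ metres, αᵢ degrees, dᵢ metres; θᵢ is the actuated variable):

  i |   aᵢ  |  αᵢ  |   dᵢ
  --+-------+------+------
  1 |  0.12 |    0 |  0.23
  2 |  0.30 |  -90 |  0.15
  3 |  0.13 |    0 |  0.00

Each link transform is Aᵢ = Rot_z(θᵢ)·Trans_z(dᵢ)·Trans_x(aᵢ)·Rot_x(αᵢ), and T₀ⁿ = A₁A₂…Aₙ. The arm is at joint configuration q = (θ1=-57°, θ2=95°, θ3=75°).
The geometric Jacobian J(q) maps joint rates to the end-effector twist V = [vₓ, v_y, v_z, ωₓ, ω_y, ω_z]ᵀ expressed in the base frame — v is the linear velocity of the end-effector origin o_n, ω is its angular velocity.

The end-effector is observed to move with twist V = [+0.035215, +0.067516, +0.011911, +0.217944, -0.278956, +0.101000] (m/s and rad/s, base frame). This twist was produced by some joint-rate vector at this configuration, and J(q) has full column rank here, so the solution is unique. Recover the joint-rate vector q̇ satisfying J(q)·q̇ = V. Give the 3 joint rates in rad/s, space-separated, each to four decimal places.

0.2080 -0.1070 -0.3540

o_n = [0.3283, 0.1048, 0.2544]
J₁: ẑ×o_n = [-0.1048, 0.3283, 0.0000], ω = ẑ
J2: z=[0.0000, 0.0000, 1.0000] o=[0.0654, -0.1006, 0.2300] → [-0.2054, 0.2629, 0.0000, 0.0000, 0.0000, 1.0000]
J3: z=[-0.6157, 0.7880, 0.0000] o=[0.3018, 0.0841, 0.3800] → [-0.0990, -0.0773, -0.0336, -0.6157, 0.7880, 0.0000]
q̇ = J⁺·V = [0.2080, -0.1070, -0.3540]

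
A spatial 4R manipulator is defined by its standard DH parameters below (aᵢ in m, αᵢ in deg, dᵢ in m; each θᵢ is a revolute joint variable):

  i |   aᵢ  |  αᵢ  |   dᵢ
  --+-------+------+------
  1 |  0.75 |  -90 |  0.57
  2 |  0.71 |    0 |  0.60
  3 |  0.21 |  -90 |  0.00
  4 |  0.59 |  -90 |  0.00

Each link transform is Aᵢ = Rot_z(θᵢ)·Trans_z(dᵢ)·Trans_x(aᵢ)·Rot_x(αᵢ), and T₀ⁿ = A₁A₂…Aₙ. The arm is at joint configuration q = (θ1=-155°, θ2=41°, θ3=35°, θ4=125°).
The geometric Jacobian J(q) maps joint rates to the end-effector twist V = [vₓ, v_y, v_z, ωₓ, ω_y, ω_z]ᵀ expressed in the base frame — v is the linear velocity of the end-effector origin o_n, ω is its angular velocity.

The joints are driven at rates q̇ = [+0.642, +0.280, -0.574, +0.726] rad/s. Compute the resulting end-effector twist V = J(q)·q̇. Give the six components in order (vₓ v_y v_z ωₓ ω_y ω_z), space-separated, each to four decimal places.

o_n = [-1.0879, -0.6361, 0.2288]
J₁: ẑ×o_n = [0.6361, -1.0879, 0.0000], ω = ẑ
J2: z=[0.4226, -0.9063, 0.0000] o=[-0.6797, -0.3170, 0.5700] → [0.3092, 0.1442, -0.5048, 0.4226, -0.9063, 0.0000]
J3: z=[0.4226, -0.9063, 0.0000] o=[-0.9118, -1.0872, 0.1042] → [-0.1129, -0.0527, 0.0311, 0.4226, -0.9063, 0.0000]
J4: z=[0.8794, 0.4101, -0.2419] o=[-0.9578, -1.1087, -0.0996] → [0.2490, -0.2573, 0.4689, 0.8794, 0.4101, -0.2419]
V = J·q̇ = [0.7405, -0.8146, 0.1813, 0.5142, 0.5642, 0.4664]

0.7405 -0.8146 0.1813 0.5142 0.5642 0.4664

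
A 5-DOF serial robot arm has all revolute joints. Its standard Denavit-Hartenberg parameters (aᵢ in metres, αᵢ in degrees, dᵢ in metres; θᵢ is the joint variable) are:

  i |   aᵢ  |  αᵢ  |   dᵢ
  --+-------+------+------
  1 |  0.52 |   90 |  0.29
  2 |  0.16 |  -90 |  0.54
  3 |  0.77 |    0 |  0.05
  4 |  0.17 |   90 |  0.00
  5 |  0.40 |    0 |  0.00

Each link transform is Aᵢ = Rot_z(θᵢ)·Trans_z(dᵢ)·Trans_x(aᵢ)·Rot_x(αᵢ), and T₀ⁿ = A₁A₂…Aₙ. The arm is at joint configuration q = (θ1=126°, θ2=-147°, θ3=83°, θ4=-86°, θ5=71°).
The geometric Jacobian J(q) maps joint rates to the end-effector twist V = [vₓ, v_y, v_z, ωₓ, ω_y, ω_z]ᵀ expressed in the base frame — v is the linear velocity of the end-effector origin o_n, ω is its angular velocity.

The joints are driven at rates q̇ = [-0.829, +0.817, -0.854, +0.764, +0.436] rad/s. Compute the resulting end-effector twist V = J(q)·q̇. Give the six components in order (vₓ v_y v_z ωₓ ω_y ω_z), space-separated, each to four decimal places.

o_n = [-0.3385, 0.1111, -0.3707]
J₁: ẑ×o_n = [-0.1111, -0.3385, 0.0000], ω = ẑ
J2: z=[0.8090, 0.5878, 0.0000] o=[-0.3056, 0.4207, 0.2900] → [-0.3883, 0.5345, -0.2311, 0.8090, 0.5878, 0.0000]
J3: z=[-0.3201, 0.4406, -0.8387] o=[0.2101, 0.6295, 0.2029] → [-0.6875, 0.2765, 0.4077, -0.3201, 0.4406, -0.8387]
J4: z=[-0.3201, 0.4406, -0.8387] o=[-0.3780, 0.1387, 0.1098] → [-0.2348, -0.1869, -0.0086, -0.3201, 0.4406, -0.8387]
J5: z=[0.7821, 0.6225, 0.0285] o=[-0.2871, 0.0287, 0.0174] → [-0.2439, 0.3020, 0.0965, 0.7821, 0.6225, 0.0285]
V = J·q̇ = [0.0762, 0.4701, -0.5015, 1.0308, 0.7120, -0.7411]

0.0762 0.4701 -0.5015 1.0308 0.7120 -0.7411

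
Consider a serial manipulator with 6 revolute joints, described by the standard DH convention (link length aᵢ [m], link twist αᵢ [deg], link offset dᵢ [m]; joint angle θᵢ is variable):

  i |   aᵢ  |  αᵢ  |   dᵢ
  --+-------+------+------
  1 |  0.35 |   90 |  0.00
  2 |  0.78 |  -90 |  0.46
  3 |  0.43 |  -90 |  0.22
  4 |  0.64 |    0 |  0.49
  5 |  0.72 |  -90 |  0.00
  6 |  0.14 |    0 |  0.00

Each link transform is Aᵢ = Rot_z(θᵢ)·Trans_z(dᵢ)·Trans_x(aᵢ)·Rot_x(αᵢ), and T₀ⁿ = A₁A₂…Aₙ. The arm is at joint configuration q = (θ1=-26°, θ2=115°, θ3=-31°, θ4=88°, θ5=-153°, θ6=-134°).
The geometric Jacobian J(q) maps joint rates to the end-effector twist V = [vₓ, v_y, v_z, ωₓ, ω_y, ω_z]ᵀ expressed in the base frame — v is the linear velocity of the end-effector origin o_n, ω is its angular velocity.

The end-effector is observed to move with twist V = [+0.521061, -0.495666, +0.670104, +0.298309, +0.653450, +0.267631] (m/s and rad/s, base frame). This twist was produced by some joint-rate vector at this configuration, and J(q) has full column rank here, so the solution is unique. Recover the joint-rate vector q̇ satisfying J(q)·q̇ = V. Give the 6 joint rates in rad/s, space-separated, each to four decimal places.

o_n = [-0.5894, -0.0710, 1.4773]
J₁: ẑ×o_n = [0.0710, -0.5894, 0.0000], ω = ẑ
J2: z=[-0.4384, -0.8988, 0.0000] o=[0.3146, -0.1534, 0.0000] → [-1.3278, 0.6476, -0.8486, -0.4384, -0.8988, 0.0000]
J3: z=[-0.8146, 0.3973, -0.4226] o=[-0.1834, -0.4224, 0.7069] → [0.4546, 0.7992, -0.1249, -0.8146, 0.3973, -0.4226]
J4: z=[0.1801, 0.8658, 0.4668] o=[-0.5997, -0.4657, 0.9480] → [0.2740, -0.0906, 0.0622, 0.1801, 0.8658, 0.4668]
J5: z=[0.1801, 0.8658, 0.4668] o=[-0.0027, -0.3024, 1.4644] → [-0.0968, -0.2762, 0.5497, 0.1801, 0.8658, 0.4668]
J6: z=[-0.1555, -0.4435, 0.8827] o=[-0.7020, -0.1357, 1.4250] → [-0.0803, 0.1075, 0.0399, -0.1555, -0.4435, 0.8827]
q̇ = J⁺·V = [0.0560, -0.4810, -0.0500, -0.1750, 0.4810, 0.0540]

0.0560 -0.4810 -0.0500 -0.1750 0.4810 0.0540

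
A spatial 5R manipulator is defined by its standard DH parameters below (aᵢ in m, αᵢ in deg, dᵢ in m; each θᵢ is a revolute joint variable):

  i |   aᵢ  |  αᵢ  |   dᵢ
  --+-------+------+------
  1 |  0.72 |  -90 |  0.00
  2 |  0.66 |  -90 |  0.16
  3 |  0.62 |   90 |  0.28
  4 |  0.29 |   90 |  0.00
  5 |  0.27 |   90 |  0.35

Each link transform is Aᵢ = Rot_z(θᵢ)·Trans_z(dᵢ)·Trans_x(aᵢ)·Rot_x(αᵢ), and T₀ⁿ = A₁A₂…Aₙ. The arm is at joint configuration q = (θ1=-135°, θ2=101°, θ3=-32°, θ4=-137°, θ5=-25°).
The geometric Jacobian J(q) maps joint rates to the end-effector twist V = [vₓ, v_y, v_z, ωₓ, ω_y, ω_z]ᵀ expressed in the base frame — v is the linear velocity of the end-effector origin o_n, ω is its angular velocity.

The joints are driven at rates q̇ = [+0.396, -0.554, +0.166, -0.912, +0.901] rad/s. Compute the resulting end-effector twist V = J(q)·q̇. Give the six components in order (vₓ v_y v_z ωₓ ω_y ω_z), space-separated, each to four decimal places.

0.2444 -0.1100 0.2042 -0.6014 1.7364 0.5905

o_n = [-0.2531, -0.3352, -0.6664]
J₁: ẑ×o_n = [0.3352, -0.2531, 0.0000], ω = ẑ
J2: z=[0.7071, -0.7071, 0.0000] o=[-0.5091, -0.5091, 0.0000] → [0.4712, 0.4712, 0.3041, 0.7071, -0.7071, 0.0000]
J3: z=[0.6941, 0.6941, 0.1908] o=[-0.3069, -0.5332, -0.6479] → [-0.0507, 0.0232, 0.1001, 0.6941, 0.6941, 0.1908]
J4: z=[0.5282, -0.6712, 0.5202] o=[0.1907, -0.5002, -1.1106] → [-0.3840, -0.4654, -0.2106, 0.5282, -0.6712, 0.5202]
J5: z=[0.1741, 0.6852, 0.7073] o=[-0.0503, -0.5823, -0.9718] → [0.0344, -0.1965, 0.1819, 0.1741, 0.6852, 0.7073]
V = J·q̇ = [0.2444, -0.1100, 0.2042, -0.6014, 1.7364, 0.5905]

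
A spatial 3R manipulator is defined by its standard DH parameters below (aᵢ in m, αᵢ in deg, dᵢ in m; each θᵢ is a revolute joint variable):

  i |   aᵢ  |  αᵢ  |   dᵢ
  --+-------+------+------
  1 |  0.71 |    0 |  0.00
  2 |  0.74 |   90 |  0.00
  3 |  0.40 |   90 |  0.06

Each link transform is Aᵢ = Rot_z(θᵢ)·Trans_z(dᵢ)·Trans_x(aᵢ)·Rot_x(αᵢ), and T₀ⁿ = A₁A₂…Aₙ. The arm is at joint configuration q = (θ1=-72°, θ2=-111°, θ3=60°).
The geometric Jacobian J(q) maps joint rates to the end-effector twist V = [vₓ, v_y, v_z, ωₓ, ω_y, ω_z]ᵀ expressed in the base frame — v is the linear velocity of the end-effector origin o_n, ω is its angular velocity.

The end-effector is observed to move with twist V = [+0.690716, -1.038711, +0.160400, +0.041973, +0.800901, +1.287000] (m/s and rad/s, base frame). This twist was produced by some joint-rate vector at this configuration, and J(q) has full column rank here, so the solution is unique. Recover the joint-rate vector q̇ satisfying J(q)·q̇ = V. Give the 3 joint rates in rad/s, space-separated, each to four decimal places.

0.8200 0.4670 0.8020

o_n = [-0.7162, -0.5661, 0.3464]
J₁: ẑ×o_n = [0.5661, -0.7162, 0.0000], ω = ẑ
J2: z=[0.0000, 0.0000, 1.0000] o=[0.2194, -0.6753, 0.0000] → [-0.1091, -0.9356, 0.0000, 0.0000, 0.0000, 1.0000]
J3: z=[0.0523, 0.9986, 0.0000] o=[-0.5196, -0.6365, 0.0000] → [0.3459, -0.0181, 0.2000, 0.0523, 0.9986, 0.0000]
q̇ = J⁺·V = [0.8200, 0.4670, 0.8020]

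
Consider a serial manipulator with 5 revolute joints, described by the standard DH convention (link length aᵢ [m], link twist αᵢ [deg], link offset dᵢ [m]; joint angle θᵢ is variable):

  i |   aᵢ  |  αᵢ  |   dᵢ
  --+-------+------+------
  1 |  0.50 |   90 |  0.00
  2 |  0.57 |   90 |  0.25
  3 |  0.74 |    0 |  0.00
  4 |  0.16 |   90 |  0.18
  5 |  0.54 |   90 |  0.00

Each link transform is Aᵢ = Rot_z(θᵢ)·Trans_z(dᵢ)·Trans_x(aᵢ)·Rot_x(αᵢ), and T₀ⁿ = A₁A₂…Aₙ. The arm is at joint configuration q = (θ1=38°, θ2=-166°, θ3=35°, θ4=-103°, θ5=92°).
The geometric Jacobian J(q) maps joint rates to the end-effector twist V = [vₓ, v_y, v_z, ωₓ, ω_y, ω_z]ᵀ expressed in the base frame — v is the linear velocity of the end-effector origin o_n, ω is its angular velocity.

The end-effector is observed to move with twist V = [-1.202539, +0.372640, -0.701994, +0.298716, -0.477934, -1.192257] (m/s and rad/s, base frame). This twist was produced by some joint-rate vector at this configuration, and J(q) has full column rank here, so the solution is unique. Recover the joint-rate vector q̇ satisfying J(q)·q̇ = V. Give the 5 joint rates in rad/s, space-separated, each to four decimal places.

o_n = [-0.3483, -0.9619, 0.4010]
J₁: ẑ×o_n = [0.9619, -0.3483, 0.0000], ω = ẑ
J2: z=[0.6157, -0.7880, 0.0000] o=[0.3940, 0.3078, 0.0000] → [-0.3160, -0.2469, -1.3666, 0.6157, -0.7880, 0.0000]
J3: z=[-0.1906, -0.1489, 0.9703] o=[0.1121, -0.2297, -0.1379] → [0.6302, -0.3440, 0.0710, -0.1906, -0.1489, 0.9703]
J4: z=[-0.1906, -0.1489, 0.9703] o=[-0.0901, -0.9263, -0.2845] → [-0.0675, -0.1198, -0.0317, -0.1906, -0.1489, 0.9703]
J5: z=[0.4783, 0.8491, 0.2243] o=[-0.2615, -0.8720, -0.1244] → [0.4662, -0.2707, 0.0306, 0.4783, 0.8491, 0.2243]
q̇ = J⁺·V = [-0.4510, 0.4650, -0.7890, 0.0840, -0.2550]

-0.4510 0.4650 -0.7890 0.0840 -0.2550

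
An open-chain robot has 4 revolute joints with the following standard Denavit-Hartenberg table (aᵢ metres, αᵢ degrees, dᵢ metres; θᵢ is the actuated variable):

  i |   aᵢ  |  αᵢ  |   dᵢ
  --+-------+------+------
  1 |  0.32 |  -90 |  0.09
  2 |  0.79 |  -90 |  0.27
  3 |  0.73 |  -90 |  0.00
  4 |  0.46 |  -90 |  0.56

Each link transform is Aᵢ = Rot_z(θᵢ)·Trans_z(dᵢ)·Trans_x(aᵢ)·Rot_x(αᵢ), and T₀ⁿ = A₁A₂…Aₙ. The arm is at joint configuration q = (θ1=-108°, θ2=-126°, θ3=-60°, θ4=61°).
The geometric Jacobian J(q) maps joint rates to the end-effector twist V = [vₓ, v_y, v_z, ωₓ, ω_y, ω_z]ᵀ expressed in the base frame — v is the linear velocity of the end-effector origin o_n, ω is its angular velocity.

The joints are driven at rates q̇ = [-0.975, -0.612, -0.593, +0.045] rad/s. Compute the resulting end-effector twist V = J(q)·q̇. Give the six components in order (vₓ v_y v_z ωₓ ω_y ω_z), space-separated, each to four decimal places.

1.4068 -0.7302 -1.1041 -0.4481 0.6741 -1.2920

o_n = [1.0953, 0.7324, 1.2705]
J₁: ẑ×o_n = [-0.7324, 1.0953, 0.0000], ω = ẑ
J2: z=[0.9511, -0.3090, 0.0000] o=[-0.0989, -0.3043, 0.0900] → [-0.3648, -1.1227, 1.3550, 0.9511, -0.3090, 0.0000]
J3: z=[-0.2500, -0.7694, 0.5878] o=[0.3014, 0.0539, 0.7291] → [-0.8154, 0.6020, 0.4412, -0.2500, -0.7694, 0.5878]
J4: z=[-0.3182, 0.6386, 0.7006] o=[0.9689, 0.0625, 1.0244] → [-0.3122, 0.1668, -0.2938, -0.3182, 0.6386, 0.7006]
V = J·q̇ = [1.4068, -0.7302, -1.1041, -0.4481, 0.6741, -1.2920]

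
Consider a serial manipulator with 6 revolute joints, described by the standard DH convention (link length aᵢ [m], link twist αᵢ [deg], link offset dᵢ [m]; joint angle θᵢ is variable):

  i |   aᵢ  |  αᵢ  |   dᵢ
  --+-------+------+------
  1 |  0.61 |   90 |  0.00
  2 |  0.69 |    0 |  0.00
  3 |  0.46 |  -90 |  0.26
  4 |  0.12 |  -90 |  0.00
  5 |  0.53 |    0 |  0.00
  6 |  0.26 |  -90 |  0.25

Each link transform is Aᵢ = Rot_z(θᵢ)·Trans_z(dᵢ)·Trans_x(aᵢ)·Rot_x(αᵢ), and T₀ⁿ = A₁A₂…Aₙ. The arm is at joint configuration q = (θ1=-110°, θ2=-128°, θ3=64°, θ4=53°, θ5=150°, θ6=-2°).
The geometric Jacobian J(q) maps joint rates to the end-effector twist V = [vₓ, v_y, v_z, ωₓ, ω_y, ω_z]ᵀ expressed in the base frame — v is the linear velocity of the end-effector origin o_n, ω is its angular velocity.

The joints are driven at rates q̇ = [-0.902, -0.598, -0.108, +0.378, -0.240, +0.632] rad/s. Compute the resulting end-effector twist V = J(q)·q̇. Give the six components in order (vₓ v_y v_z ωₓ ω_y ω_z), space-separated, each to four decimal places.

0.2935 0.8221 0.4170 0.8158 -0.5124 -0.4549

o_n = [-0.4509, 0.3879, -0.6517]
J₁: ẑ×o_n = [-0.3879, -0.4509, 0.0000], ω = ẑ
J2: z=[-0.9397, 0.3420, 0.0000] o=[-0.2086, -0.5732, 0.0000] → [-0.2229, -0.6124, -0.8203, -0.9397, 0.3420, 0.0000]
J3: z=[-0.9397, 0.3420, 0.0000] o=[-0.0633, -0.1740, -0.5437] → [-0.0369, -0.1014, -0.3955, -0.9397, 0.3420, 0.0000]
J4: z=[-0.3074, -0.8446, 0.4384] o=[-0.3766, -0.2746, -0.9572] → [-0.5485, 0.0614, -0.2664, -0.3074, -0.8446, 0.4384]
J5: z=[0.6853, 0.1232, 0.7178] o=[-0.2974, -0.3371, -1.0221] → [-0.4748, -0.3640, 0.5157, 0.6853, 0.1232, 0.7178]
J6: z=[0.6853, 0.1232, 0.7178] o=[-0.5190, 0.1259, -0.8900] → [-0.1587, -0.1144, 0.1712, 0.6853, 0.1232, 0.7178]
V = J·q̇ = [0.2935, 0.8221, 0.4170, 0.8158, -0.5124, -0.4549]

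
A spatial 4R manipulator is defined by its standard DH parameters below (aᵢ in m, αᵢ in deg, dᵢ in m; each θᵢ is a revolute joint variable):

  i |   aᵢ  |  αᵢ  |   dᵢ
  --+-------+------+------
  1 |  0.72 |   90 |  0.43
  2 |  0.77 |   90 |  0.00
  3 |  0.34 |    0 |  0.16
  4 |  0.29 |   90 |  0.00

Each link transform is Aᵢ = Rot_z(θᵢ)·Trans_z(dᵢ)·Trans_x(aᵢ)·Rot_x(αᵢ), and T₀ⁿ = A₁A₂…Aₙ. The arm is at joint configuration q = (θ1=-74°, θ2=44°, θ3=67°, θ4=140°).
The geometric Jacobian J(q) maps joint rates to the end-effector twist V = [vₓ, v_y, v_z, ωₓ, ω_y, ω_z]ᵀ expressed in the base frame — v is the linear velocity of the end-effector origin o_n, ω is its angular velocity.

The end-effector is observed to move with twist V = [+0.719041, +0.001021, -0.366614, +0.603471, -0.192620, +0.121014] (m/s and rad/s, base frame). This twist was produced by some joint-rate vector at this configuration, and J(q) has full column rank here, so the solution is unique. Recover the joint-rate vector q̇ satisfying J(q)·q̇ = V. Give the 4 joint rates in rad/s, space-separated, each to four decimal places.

0.4850 -0.5270 0.5060 -0.0000

o_n = [0.1826, -1.2946, 0.7626]
J₁: ẑ×o_n = [1.2946, 0.1826, -0.0000], ω = ẑ
J2: z=[-0.9613, -0.2756, 0.0000] o=[0.1985, -0.6921, 0.4300] → [-0.0917, 0.3197, 0.5747, -0.9613, -0.2756, 0.0000]
J3: z=[0.1915, -0.6677, -0.7193] o=[0.3511, -1.2245, 0.9649] → [0.0847, 0.1600, -0.1260, 0.1915, -0.6677, -0.7193]
J4: z=[0.1915, -0.6677, -0.7193] o=[0.1073, -1.5095, 0.9421] → [0.2745, -0.0198, 0.0915, 0.1915, -0.6677, -0.7193]
q̇ = J⁺·V = [0.4850, -0.5270, 0.5060, -0.0000]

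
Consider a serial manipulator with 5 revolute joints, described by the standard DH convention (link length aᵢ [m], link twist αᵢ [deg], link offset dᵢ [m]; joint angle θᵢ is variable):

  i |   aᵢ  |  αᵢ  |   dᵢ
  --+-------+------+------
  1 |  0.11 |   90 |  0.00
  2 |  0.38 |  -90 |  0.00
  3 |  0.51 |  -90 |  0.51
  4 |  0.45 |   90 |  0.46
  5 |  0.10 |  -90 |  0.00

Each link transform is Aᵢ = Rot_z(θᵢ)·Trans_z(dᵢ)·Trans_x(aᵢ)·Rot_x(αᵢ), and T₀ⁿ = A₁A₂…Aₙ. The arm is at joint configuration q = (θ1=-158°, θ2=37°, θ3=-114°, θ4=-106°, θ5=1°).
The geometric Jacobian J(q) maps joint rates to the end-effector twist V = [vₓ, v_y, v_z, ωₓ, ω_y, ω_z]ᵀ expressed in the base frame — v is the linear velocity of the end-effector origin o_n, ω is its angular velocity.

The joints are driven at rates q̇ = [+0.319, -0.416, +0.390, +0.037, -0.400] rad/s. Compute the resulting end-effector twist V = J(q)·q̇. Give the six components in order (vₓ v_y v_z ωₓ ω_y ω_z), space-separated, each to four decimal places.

o_n = [-0.2012, 0.4744, 1.2243]
J₁: ẑ×o_n = [-0.4744, -0.2012, 0.0000], ω = ẑ
J2: z=[-0.3746, 0.9272, 0.0000] o=[-0.1020, -0.0412, 0.0000] → [1.1352, 0.4586, -0.1011, -0.3746, 0.9272, 0.0000]
J3: z=[0.5580, 0.2254, 0.7986] o=[-0.3834, -0.1549, 0.2287] → [-0.2781, -0.4101, 0.3101, 0.5580, 0.2254, 0.7986]
J4: z=[-0.8288, 0.1038, 0.5498] o=[-0.1197, 0.4541, 0.5112] → [0.0629, 0.5463, -0.0083, -0.8288, 0.1038, 0.5498]
J5: z=[-0.1144, -0.9933, 0.0152] o=[-0.2545, 0.4792, 1.1399] → [-0.0838, 0.0105, 0.0535, -0.1144, -0.9933, 0.0152]
V = J·q̇ = [-0.6962, -0.3989, 0.1413, 0.3885, 0.1034, 0.6447]

-0.6962 -0.3989 0.1413 0.3885 0.1034 0.6447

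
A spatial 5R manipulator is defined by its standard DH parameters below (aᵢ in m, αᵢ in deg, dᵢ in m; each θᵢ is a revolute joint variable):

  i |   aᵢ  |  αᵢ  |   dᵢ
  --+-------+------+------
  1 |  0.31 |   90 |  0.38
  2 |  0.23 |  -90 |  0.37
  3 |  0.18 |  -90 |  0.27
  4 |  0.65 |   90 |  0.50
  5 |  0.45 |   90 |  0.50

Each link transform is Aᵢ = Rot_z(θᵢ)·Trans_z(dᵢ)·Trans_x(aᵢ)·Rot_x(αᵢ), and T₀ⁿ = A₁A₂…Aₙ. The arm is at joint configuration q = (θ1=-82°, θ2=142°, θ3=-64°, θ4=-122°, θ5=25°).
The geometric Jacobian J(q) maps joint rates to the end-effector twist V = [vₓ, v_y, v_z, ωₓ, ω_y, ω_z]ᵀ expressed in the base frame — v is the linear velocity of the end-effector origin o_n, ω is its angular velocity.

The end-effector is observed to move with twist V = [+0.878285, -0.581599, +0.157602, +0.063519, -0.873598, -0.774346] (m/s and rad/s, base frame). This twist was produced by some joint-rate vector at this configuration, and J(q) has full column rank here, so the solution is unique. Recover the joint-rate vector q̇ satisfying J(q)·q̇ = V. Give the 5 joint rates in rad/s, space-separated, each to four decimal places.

-0.9800 0.5290 -0.2820 -0.2990 0.7890

o_n = [0.5606, 0.7226, -0.0245]
J₁: ẑ×o_n = [-0.7226, 0.5606, 0.0000], ω = ẑ
J2: z=[-0.9903, -0.1392, 0.0000] o=[0.0431, -0.3070, 0.3800] → [0.0563, -0.4006, -0.9475, -0.9903, -0.1392, 0.0000]
J3: z=[-0.0857, 0.6097, -0.7880] o=[-0.3485, -0.1790, 0.5216] → [0.3775, -0.7632, -0.6315, -0.0857, 0.6097, -0.7880]
J4: z=[0.3355, 0.7624, 0.5534] o=[-0.5405, 0.0247, 0.3574] → [-0.6774, 0.7374, -0.6053, 0.3355, 0.7624, 0.5534]
J5: z=[0.8410, -0.5071, 0.1887] o=[-0.0968, 0.6672, 0.1068] → [0.0561, 0.2345, 0.3800, 0.8410, -0.5071, 0.1887]
q̇ = J⁺·V = [-0.9800, 0.5290, -0.2820, -0.2990, 0.7890]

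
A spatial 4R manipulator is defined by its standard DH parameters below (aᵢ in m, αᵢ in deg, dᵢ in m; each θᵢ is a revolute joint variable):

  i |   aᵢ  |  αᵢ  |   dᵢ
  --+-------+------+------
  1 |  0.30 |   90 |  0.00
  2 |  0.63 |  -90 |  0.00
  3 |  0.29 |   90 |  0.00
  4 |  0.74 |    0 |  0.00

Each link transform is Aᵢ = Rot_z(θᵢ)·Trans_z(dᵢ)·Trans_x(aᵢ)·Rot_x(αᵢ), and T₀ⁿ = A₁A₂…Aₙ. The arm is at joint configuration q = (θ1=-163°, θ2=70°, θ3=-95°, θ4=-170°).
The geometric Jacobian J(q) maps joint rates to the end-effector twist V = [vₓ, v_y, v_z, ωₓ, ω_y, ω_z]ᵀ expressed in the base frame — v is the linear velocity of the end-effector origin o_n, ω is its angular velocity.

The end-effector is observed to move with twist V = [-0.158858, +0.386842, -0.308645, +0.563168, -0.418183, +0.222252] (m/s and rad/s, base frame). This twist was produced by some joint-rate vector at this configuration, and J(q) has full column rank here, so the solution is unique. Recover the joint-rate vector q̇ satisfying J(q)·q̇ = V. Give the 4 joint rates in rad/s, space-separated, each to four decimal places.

o_n = [-0.4931, -0.6078, 0.5840]
J₁: ẑ×o_n = [0.6078, -0.4931, 0.0000], ω = ẑ
J2: z=[-0.2924, 0.9563, 0.0000] o=[-0.2869, -0.0877, 0.0000] → [0.5585, 0.1707, 0.3493, -0.2924, 0.9563, 0.0000]
J3: z=[0.8986, 0.2747, 0.3420] o=[-0.4929, -0.1507, 0.5920] → [0.1541, 0.0071, -0.4107, 0.8986, 0.2747, 0.3420]
J4: z=[0.3513, 0.0163, -0.9361] o=[-0.5691, 0.1281, 0.5683] → [-0.6886, -0.0767, -0.2598, 0.3513, 0.0163, -0.9361]
q̇ = J⁺·V = [-0.8590, -0.6410, 0.7610, -0.8770]

-0.8590 -0.6410 0.7610 -0.8770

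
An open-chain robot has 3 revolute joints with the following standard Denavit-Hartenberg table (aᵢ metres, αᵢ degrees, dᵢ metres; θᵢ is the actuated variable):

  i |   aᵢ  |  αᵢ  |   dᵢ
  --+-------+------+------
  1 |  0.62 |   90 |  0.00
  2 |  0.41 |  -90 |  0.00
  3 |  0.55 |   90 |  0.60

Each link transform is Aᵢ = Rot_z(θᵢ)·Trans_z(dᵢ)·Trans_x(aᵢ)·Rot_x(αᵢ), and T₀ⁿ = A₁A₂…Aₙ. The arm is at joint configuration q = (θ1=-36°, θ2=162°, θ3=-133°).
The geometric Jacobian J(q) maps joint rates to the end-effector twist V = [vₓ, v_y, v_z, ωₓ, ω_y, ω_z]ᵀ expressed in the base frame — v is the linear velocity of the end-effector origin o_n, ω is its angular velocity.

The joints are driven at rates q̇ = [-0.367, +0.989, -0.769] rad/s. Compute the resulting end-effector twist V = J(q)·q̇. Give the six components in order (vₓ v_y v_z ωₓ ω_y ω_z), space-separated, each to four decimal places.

0.6495 -0.2974 -0.3118 -0.3891 -0.9398 0.3644

o_n = [0.0883, -0.5614, -0.5598]
J₁: ẑ×o_n = [0.5614, 0.0883, -0.0000], ω = ẑ
J2: z=[-0.5878, -0.8090, 0.0000] o=[0.5016, -0.3644, 0.0000] → [0.4529, -0.3291, -0.2186, -0.5878, -0.8090, 0.0000]
J3: z=[-0.2500, 0.1816, -0.9511] o=[0.1861, -0.1352, 0.1267] → [-0.5300, -0.0786, 0.1243, -0.2500, 0.1816, -0.9511]
V = J·q̇ = [0.6495, -0.2974, -0.3118, -0.3891, -0.9398, 0.3644]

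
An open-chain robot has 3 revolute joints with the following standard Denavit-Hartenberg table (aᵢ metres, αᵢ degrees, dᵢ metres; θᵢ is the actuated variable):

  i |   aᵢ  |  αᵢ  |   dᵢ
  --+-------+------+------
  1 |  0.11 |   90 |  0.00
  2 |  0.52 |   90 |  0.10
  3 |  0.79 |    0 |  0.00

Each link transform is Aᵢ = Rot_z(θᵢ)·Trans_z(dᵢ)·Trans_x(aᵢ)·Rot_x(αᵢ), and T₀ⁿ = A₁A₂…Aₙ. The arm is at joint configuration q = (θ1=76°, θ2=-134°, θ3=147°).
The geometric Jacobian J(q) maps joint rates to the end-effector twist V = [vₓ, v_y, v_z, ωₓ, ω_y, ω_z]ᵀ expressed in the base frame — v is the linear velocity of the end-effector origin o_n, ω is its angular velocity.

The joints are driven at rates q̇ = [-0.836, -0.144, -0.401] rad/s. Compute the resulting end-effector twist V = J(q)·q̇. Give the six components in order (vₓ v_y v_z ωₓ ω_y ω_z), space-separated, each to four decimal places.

o_n = [0.5651, 0.0745, 0.1025]
J₁: ẑ×o_n = [-0.0745, 0.5651, 0.0000], ω = ẑ
J2: z=[0.9703, -0.2419, 0.0000] o=[0.0266, 0.1067, 0.0000] → [-0.0248, -0.0995, 0.0990, 0.9703, -0.2419, 0.0000]
J3: z=[-0.1740, -0.6980, 0.6947] o=[0.0363, -0.2680, -0.3741] → [-0.5706, 0.4503, 0.3095, -0.1740, -0.6980, 0.6947]
V = J·q̇ = [0.2947, -0.6386, -0.1384, -0.0699, 0.3147, -1.1146]

0.2947 -0.6386 -0.1384 -0.0699 0.3147 -1.1146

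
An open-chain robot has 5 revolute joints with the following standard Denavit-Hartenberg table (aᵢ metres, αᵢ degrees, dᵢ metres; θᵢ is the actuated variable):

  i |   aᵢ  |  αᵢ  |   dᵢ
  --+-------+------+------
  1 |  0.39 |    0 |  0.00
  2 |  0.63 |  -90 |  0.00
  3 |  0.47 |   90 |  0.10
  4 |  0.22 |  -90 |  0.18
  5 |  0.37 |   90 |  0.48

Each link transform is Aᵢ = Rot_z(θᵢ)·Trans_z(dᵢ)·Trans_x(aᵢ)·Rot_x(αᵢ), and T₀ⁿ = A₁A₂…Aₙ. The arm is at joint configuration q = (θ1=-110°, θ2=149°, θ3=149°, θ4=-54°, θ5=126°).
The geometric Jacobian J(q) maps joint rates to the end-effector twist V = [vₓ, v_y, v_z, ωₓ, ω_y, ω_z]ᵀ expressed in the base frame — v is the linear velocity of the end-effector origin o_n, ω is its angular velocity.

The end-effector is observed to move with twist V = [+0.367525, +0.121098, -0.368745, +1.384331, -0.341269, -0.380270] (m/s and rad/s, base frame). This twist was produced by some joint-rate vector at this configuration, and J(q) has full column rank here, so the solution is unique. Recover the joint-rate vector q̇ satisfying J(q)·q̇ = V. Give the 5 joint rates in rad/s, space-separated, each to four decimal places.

0.6240 -0.8310 -0.6650 0.5920 -0.8020

o_n = [-0.5035, -0.1771, -0.3405]
J₁: ẑ×o_n = [0.1771, -0.5035, 0.0000], ω = ẑ
J2: z=[0.0000, 0.0000, 1.0000] o=[-0.1334, -0.3665, 0.0000] → [-0.1894, -0.3701, 0.0000, 0.0000, 0.0000, 1.0000]
J3: z=[-0.6293, 0.7771, 0.0000] o=[0.3562, 0.0300, 0.0000] → [-0.2647, -0.2143, 0.7985, -0.6293, 0.7771, 0.0000]
J4: z=[0.4003, 0.3241, -0.8572] o=[-0.0198, -0.1458, -0.2421] → [-0.0587, 0.4540, 0.1443, 0.4003, 0.3241, -0.8572]
J5: z=[-0.9088, 0.0204, -0.4167] o=[0.0781, -0.2956, -0.4630] → [0.0519, 0.3536, -0.0958, -0.9088, 0.0204, -0.4167]
q̇ = J⁺·V = [0.6240, -0.8310, -0.6650, 0.5920, -0.8020]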